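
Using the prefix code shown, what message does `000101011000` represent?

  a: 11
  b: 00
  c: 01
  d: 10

bcccdb

Read left to right; each codeword is recognised as soon as it completes (prefix code):
  00→b | 01→c | 01→c | 01→c | 10→d | 00→b
Decoded message: bcccdb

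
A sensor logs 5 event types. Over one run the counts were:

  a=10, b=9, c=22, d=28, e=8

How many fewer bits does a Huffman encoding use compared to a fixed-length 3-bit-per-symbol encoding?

61

Fixed-length: 3 bits × 77 symbols = 231 bits.
Huffman merges:
e(8) + b(9) → 17
a(10) + 17 → 27
c(22) + 27 → 49
d(28) + 49 → 77
Huffman total = 17 + 27 + 49 + 77 = 170 bits.
Saving = 231 − 170 = 61 bits.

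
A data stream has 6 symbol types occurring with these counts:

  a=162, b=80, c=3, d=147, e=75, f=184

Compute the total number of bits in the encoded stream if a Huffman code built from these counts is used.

Build the Huffman tree bottom-up:
combine c(3), e(75) → 78
combine 78, b(80) → 158
combine d(147), 158 → 305
combine a(162), f(184) → 346
combine 305, 346 → 651
Each symbol's bit-cost is frequency × depth; summing gives 1538 bits (equivalently 78 + 158 + 305 + 346 + 651).

1538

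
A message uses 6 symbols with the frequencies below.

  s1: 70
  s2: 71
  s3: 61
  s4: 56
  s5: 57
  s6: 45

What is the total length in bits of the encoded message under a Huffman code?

939

Build the Huffman tree bottom-up:
s6(45) + s4(56) → 101
s5(57) + s3(61) → 118
s1(70) + s2(71) → 141
101 + 118 → 219
141 + 219 → 360
Total encoded bits = sum of merged weights = 101 + 118 + 141 + 219 + 360 = 939.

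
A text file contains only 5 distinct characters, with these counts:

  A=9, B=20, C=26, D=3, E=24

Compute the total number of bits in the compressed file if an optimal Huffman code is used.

Greedily combine the two least-frequent nodes:
combine D(3), A(9) → 12
combine 12, B(20) → 32
combine E(24), C(26) → 50
combine 32, 50 → 82
Each symbol's bit-cost is frequency × depth; summing gives 176 bits (equivalently 12 + 32 + 50 + 82).

176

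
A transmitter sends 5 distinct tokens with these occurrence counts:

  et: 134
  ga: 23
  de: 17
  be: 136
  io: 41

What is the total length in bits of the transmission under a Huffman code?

687

Build the Huffman tree bottom-up:
merge de(17) and ga(23): 40
merge 40 and io(41): 81
merge 81 and et(134): 215
merge be(136) and 215: 351
Total encoded bits = sum of merged weights = 40 + 81 + 215 + 351 = 687.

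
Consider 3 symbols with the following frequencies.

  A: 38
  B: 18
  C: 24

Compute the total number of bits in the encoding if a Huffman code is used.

122

Greedily combine the two least-frequent nodes:
combine B(18), C(24) → 42
combine A(38), 42 → 80
Each symbol's bit-cost is frequency × depth; summing gives 122 bits (equivalently 42 + 80).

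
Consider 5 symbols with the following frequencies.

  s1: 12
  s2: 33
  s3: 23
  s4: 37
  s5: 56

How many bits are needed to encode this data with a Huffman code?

Greedily combine the two least-frequent nodes:
s1(12) + s3(23) → 35
s2(33) + 35 → 68
s4(37) + s5(56) → 93
68 + 93 → 161
Total encoded bits = sum of merged weights = 35 + 68 + 93 + 161 = 357.

357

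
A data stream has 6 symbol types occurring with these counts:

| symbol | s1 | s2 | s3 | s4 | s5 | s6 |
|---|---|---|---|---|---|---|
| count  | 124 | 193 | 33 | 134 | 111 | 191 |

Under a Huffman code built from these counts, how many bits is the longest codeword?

Merge the two lowest-weight nodes at each step:
combine s3(33), s5(111) → 144
combine s1(124), s4(134) → 258
combine 144, s6(191) → 335
combine s2(193), 258 → 451
combine 335, 451 → 786
The first pair merged (s3, s5) ends up deepest, at depth 3.

3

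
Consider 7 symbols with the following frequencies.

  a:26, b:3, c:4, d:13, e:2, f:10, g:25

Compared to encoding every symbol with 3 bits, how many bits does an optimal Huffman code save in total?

50

Fixed-length: 3 bits × 83 symbols = 249 bits.
Huffman merges:
e(2) + b(3) → 5
c(4) + 5 → 9
9 + f(10) → 19
d(13) + 19 → 32
g(25) + a(26) → 51
32 + 51 → 83
Huffman total = 5 + 9 + 19 + 32 + 51 + 83 = 199 bits.
Saving = 249 − 199 = 50 bits.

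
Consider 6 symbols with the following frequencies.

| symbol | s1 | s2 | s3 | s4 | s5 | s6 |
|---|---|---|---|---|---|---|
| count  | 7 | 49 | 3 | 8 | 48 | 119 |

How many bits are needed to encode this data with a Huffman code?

443

Greedily combine the two least-frequent nodes:
combine s3(3), s1(7) → 10
combine s4(8), 10 → 18
combine 18, s5(48) → 66
combine s2(49), 66 → 115
combine 115, s6(119) → 234
Total encoded bits = sum of merged weights = 10 + 18 + 66 + 115 + 234 = 443.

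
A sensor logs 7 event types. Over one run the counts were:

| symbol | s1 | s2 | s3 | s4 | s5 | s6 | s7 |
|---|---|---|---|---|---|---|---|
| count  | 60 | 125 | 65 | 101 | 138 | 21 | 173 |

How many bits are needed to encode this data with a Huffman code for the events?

1819

Build the Huffman tree bottom-up:
merge s6(21) and s1(60): 81
merge s3(65) and 81: 146
merge s4(101) and s2(125): 226
merge s5(138) and 146: 284
merge s7(173) and 226: 399
merge 284 and 399: 683
Each symbol's bit-cost is frequency × depth; summing gives 1819 bits (equivalently 81 + 146 + 226 + 284 + 399 + 683).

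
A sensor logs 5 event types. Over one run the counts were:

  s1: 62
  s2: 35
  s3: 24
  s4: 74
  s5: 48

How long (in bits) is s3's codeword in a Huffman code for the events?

3

Build the tree from the bottom:
combine s3(24), s2(35) → 59
combine s5(48), 59 → 107
combine s1(62), s4(74) → 136
combine 107, 136 → 243
The subtree containing s3 is merged 3 times, so code length = 3.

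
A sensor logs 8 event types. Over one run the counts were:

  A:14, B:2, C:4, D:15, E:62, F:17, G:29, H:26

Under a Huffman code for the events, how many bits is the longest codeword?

Merge the two lowest-weight nodes at each step:
merge B(2) and C(4): 6
merge 6 and A(14): 20
merge D(15) and F(17): 32
merge 20 and H(26): 46
merge G(29) and 32: 61
merge 46 and 61: 107
merge E(62) and 107: 169
Maximum depth reached is 5.

5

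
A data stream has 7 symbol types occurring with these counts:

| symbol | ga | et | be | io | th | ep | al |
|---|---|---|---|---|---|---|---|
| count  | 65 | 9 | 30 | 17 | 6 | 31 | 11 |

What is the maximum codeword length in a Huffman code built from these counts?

Merge the two lowest-weight nodes at each step:
th(6) + et(9) → 15
al(11) + 15 → 26
io(17) + 26 → 43
be(30) + ep(31) → 61
43 + 61 → 104
ga(65) + 104 → 169
The rarest symbols sit at the bottom; the longest codeword is 5 bits.

5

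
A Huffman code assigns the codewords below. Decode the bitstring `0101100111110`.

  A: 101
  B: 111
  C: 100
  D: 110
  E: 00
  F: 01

FFCBD

Read left to right; each codeword is recognised as soon as it completes (prefix code):
  01→F | 01→F | 100→C | 111→B | 110→D
Decoded message: FFCBD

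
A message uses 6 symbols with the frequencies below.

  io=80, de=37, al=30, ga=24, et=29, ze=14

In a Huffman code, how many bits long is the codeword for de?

Repeatedly merge the two smallest:
combine ze(14), ga(24) → 38
combine et(29), al(30) → 59
combine de(37), 38 → 75
combine 59, 75 → 134
combine io(80), 134 → 214
The subtree containing de is merged 3 times, so code length = 3.

3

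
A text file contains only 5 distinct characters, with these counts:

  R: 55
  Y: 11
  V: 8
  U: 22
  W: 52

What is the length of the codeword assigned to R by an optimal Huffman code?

Huffman merges, smallest pair first:
V(8) + Y(11) → 19
19 + U(22) → 41
41 + W(52) → 93
R(55) + 93 → 148
R sits one level below the root: a 1-bit codeword.

1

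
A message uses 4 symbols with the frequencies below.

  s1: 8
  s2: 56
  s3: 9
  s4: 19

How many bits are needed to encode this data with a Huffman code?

Greedily combine the two least-frequent nodes:
merge s1(8) and s3(9): 17
merge 17 and s4(19): 36
merge 36 and s2(56): 92
The encoded length is the sum of every internal node's weight: 17 + 36 + 92 = 145 bits.

145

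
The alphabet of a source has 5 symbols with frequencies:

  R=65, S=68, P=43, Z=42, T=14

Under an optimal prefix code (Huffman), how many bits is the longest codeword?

Merge the two lowest-weight nodes at each step:
merge T(14) and Z(42): 56
merge P(43) and 56: 99
merge R(65) and S(68): 133
merge 99 and 133: 232
Maximum depth reached is 3.

3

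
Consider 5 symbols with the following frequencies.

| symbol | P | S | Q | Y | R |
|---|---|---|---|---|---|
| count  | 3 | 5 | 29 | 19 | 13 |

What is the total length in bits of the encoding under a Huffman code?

138

Build the Huffman tree bottom-up:
merge P(3) and S(5): 8
merge 8 and R(13): 21
merge Y(19) and 21: 40
merge Q(29) and 40: 69
Total encoded bits = sum of merged weights = 8 + 21 + 40 + 69 = 138.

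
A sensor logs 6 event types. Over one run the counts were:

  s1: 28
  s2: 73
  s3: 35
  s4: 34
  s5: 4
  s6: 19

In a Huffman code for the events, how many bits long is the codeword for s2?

1

Huffman merges, smallest pair first:
merge s5(4) and s6(19): 23
merge 23 and s1(28): 51
merge s4(34) and s3(35): 69
merge 51 and 69: 120
merge s2(73) and 120: 193
s2 sits one level below the root: a 1-bit codeword.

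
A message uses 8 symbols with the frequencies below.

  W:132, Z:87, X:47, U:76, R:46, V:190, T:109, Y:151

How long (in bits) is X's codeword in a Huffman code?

4

Huffman merges, smallest pair first:
merge R(46) and X(47): 93
merge U(76) and Z(87): 163
merge 93 and T(109): 202
merge W(132) and Y(151): 283
merge 163 and V(190): 353
merge 202 and 283: 485
merge 353 and 485: 838
The subtree containing X is merged 4 times, so code length = 4.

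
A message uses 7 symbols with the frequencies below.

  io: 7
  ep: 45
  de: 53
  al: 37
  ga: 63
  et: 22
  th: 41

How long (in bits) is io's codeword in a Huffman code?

Build the tree from the bottom:
combine io(7), et(22) → 29
combine 29, al(37) → 66
combine th(41), ep(45) → 86
combine de(53), ga(63) → 116
combine 66, 86 → 152
combine 116, 152 → 268
io's leaf is at depth 4, giving a 4-bit codeword.

4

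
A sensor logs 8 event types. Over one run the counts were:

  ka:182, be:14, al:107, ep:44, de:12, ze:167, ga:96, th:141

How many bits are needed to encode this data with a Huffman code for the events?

2036

Greedily combine the two least-frequent nodes:
merge de(12) and be(14): 26
merge 26 and ep(44): 70
merge 70 and ga(96): 166
merge al(107) and th(141): 248
merge 166 and ze(167): 333
merge ka(182) and 248: 430
merge 333 and 430: 763
Each symbol's bit-cost is frequency × depth; summing gives 2036 bits (equivalently 26 + 70 + 166 + 248 + 333 + 430 + 763).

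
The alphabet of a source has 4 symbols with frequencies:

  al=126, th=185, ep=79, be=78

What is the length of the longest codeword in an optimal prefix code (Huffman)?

3

Merge the two lowest-weight nodes at each step:
combine be(78), ep(79) → 157
combine al(126), 157 → 283
combine th(185), 283 → 468
Maximum depth reached is 3.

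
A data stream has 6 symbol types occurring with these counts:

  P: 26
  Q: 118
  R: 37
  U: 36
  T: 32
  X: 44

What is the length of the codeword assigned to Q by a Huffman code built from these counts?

Huffman merges, smallest pair first:
P(26) + T(32) → 58
U(36) + R(37) → 73
X(44) + 58 → 102
73 + 102 → 175
Q(118) + 175 → 293
Q is merged only at the final step, so code length = 1.

1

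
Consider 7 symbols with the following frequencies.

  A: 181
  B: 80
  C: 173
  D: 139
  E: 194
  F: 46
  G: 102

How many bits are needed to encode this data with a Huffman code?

2496

Merge the two smallest weights repeatedly:
combine F(46), B(80) → 126
combine G(102), 126 → 228
combine D(139), C(173) → 312
combine A(181), E(194) → 375
combine 228, 312 → 540
combine 375, 540 → 915
Each symbol's bit-cost is frequency × depth; summing gives 2496 bits (equivalently 126 + 228 + 312 + 375 + 540 + 915).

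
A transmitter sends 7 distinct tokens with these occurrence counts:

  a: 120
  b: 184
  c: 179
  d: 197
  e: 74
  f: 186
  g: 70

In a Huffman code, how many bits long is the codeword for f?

Repeatedly merge the two smallest:
combine g(70), e(74) → 144
combine a(120), 144 → 264
combine c(179), b(184) → 363
combine f(186), d(197) → 383
combine 264, 363 → 627
combine 383, 627 → 1010
The subtree containing f is merged 2 times, so code length = 2.

2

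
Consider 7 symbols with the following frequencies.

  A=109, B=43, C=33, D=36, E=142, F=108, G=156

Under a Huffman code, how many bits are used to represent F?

Build the tree from the bottom:
C(33) + D(36) → 69
B(43) + 69 → 112
F(108) + A(109) → 217
112 + E(142) → 254
G(156) + 217 → 373
254 + 373 → 627
F sits 3 levels below the root, so its codeword is 3 bits.

3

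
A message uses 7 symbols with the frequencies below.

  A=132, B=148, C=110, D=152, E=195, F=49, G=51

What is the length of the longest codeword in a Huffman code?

4

Merge the two lowest-weight nodes at each step:
merge F(49) and G(51): 100
merge 100 and C(110): 210
merge A(132) and B(148): 280
merge D(152) and E(195): 347
merge 210 and 280: 490
merge 347 and 490: 837
The first pair merged (F, G) ends up deepest, at depth 4.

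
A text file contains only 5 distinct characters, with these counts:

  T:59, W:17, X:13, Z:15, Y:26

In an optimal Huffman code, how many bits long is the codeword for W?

3

Huffman merges, smallest pair first:
merge X(13) and Z(15): 28
merge W(17) and Y(26): 43
merge 28 and 43: 71
merge T(59) and 71: 130
The subtree containing W is merged 3 times, so code length = 3.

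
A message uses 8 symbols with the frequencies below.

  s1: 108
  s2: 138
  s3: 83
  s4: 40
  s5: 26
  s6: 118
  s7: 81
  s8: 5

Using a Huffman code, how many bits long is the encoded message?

1643

Merge the two smallest weights repeatedly:
merge s8(5) and s5(26): 31
merge 31 and s4(40): 71
merge 71 and s7(81): 152
merge s3(83) and s1(108): 191
merge s6(118) and s2(138): 256
merge 152 and 191: 343
merge 256 and 343: 599
Total encoded bits = sum of merged weights = 31 + 71 + 152 + 191 + 256 + 343 + 599 = 1643.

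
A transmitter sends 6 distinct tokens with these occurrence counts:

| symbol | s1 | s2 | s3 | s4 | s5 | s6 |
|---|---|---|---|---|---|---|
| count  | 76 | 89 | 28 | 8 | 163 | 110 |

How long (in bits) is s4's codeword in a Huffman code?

Build the tree from the bottom:
merge s4(8) and s3(28): 36
merge 36 and s1(76): 112
merge s2(89) and s6(110): 199
merge 112 and s5(163): 275
merge 199 and 275: 474
s4 sits 4 levels below the root, so its codeword is 4 bits.

4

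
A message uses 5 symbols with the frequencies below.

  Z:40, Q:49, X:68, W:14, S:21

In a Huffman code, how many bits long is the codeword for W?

3

Huffman merges, smallest pair first:
merge W(14) and S(21): 35
merge 35 and Z(40): 75
merge Q(49) and X(68): 117
merge 75 and 117: 192
W's leaf is at depth 3, giving a 3-bit codeword.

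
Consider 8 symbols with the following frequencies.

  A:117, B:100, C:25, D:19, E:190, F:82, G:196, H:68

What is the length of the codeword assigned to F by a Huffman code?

Repeatedly merge the two smallest:
D(19) + C(25) → 44
44 + H(68) → 112
F(82) + B(100) → 182
112 + A(117) → 229
182 + E(190) → 372
G(196) + 229 → 425
372 + 425 → 797
The subtree containing F is merged 3 times, so code length = 3.

3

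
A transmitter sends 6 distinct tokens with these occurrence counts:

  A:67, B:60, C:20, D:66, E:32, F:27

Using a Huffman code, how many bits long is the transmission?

670

Greedily combine the two least-frequent nodes:
C(20) + F(27) → 47
E(32) + 47 → 79
B(60) + D(66) → 126
A(67) + 79 → 146
126 + 146 → 272
Total encoded bits = sum of merged weights = 47 + 79 + 126 + 146 + 272 = 670.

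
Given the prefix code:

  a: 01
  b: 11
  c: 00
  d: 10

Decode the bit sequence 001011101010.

cdbddd

Read left to right; each codeword is recognised as soon as it completes (prefix code):
  00→c | 10→d | 11→b | 10→d | 10→d | 10→d
Decoded message: cdbddd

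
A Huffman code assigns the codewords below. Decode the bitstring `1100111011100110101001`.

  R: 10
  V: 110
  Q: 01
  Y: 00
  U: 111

VQVUYVRRQ

Read left to right; each codeword is recognised as soon as it completes (prefix code):
  110→V | 01→Q | 110→V | 111→U | 00→Y | 110→V | 10→R | 10→R | 01→Q
Decoded message: VQVUYVRRQ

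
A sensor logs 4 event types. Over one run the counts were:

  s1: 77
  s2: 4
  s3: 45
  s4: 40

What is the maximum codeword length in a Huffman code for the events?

Merge the two lowest-weight nodes at each step:
merge s2(4) and s4(40): 44
merge 44 and s3(45): 89
merge s1(77) and 89: 166
The first pair merged (s2, s4) ends up deepest, at depth 3.

3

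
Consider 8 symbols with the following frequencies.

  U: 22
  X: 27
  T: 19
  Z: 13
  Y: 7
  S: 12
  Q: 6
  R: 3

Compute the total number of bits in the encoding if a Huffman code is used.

303

Merge the two smallest weights repeatedly:
R(3) + Q(6) → 9
Y(7) + 9 → 16
S(12) + Z(13) → 25
16 + T(19) → 35
U(22) + 25 → 47
X(27) + 35 → 62
47 + 62 → 109
The encoded length is the sum of every internal node's weight: 9 + 16 + 25 + 35 + 47 + 62 + 109 = 303 bits.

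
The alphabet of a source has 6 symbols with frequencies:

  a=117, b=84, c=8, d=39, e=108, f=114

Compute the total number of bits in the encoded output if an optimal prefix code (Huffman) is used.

1118

Greedily combine the two least-frequent nodes:
c(8) + d(39) → 47
47 + b(84) → 131
e(108) + f(114) → 222
a(117) + 131 → 248
222 + 248 → 470
The encoded length is the sum of every internal node's weight: 47 + 131 + 222 + 248 + 470 = 1118 bits.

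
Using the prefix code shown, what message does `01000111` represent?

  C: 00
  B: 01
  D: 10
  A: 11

BCBA

Read left to right; each codeword is recognised as soon as it completes (prefix code):
  01→B | 00→C | 01→B | 11→A
Decoded message: BCBA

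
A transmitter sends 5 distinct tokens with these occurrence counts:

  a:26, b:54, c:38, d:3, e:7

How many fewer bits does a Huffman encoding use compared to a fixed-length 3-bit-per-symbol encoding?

Fixed-length: 3 bits × 128 symbols = 384 bits.
Huffman merges:
combine d(3), e(7) → 10
combine 10, a(26) → 36
combine 36, c(38) → 74
combine b(54), 74 → 128
Huffman total = 10 + 36 + 74 + 128 = 248 bits.
Saving = 384 − 248 = 136 bits.

136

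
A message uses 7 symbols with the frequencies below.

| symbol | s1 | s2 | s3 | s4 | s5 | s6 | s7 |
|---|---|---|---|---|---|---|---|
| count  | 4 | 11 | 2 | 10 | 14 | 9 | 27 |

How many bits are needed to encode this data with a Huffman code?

196

Greedily combine the two least-frequent nodes:
combine s3(2), s1(4) → 6
combine 6, s6(9) → 15
combine s4(10), s2(11) → 21
combine s5(14), 15 → 29
combine 21, s7(27) → 48
combine 29, 48 → 77
Each symbol's bit-cost is frequency × depth; summing gives 196 bits (equivalently 6 + 15 + 21 + 29 + 48 + 77).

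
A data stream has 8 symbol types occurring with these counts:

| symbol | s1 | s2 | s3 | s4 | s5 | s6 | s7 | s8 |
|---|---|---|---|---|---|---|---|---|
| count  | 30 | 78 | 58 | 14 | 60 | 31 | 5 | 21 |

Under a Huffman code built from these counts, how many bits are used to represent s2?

2

Build the tree from the bottom:
merge s7(5) and s4(14): 19
merge 19 and s8(21): 40
merge s1(30) and s6(31): 61
merge 40 and s3(58): 98
merge s5(60) and 61: 121
merge s2(78) and 98: 176
merge 121 and 176: 297
s2's leaf is at depth 2, giving a 2-bit codeword.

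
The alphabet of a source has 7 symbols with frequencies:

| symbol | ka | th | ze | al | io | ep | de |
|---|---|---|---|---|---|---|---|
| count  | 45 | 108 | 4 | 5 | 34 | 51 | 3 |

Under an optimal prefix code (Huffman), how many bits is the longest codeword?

6

Merge the two lowest-weight nodes at each step:
combine de(3), ze(4) → 7
combine al(5), 7 → 12
combine 12, io(34) → 46
combine ka(45), 46 → 91
combine ep(51), 91 → 142
combine th(108), 142 → 250
The rarest symbols sit at the bottom; the longest codeword is 6 bits.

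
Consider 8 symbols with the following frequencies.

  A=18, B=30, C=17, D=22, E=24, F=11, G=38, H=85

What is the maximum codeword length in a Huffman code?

4

Merge the two lowest-weight nodes at each step:
merge F(11) and C(17): 28
merge A(18) and D(22): 40
merge E(24) and 28: 52
merge B(30) and G(38): 68
merge 40 and 52: 92
merge 68 and H(85): 153
merge 92 and 153: 245
Maximum depth reached is 4.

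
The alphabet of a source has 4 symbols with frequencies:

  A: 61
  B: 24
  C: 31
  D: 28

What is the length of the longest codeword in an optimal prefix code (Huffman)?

3

Merge the two lowest-weight nodes at each step:
merge B(24) and D(28): 52
merge C(31) and 52: 83
merge A(61) and 83: 144
The first pair merged (B, D) ends up deepest, at depth 3.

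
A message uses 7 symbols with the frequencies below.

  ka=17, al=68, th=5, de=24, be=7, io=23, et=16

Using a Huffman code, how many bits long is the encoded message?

384

Merge the two smallest weights repeatedly:
combine th(5), be(7) → 12
combine 12, et(16) → 28
combine ka(17), io(23) → 40
combine de(24), 28 → 52
combine 40, 52 → 92
combine al(68), 92 → 160
Total encoded bits = sum of merged weights = 12 + 28 + 40 + 52 + 92 + 160 = 384.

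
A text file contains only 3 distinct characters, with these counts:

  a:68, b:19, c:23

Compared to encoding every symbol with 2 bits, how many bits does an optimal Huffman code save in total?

Fixed-length: 2 bits × 110 symbols = 220 bits.
Huffman merges:
b(19) + c(23) → 42
42 + a(68) → 110
Huffman total = 42 + 110 = 152 bits.
Saving = 220 − 152 = 68 bits.

68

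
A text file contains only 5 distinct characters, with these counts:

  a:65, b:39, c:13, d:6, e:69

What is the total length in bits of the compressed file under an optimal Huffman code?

Greedily combine the two least-frequent nodes:
combine d(6), c(13) → 19
combine 19, b(39) → 58
combine 58, a(65) → 123
combine e(69), 123 → 192
The encoded length is the sum of every internal node's weight: 19 + 58 + 123 + 192 = 392 bits.

392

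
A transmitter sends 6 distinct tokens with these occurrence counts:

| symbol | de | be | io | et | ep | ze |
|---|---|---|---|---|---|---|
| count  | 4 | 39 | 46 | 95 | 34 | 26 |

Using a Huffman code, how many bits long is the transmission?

572

Build the Huffman tree bottom-up:
merge de(4) and ze(26): 30
merge 30 and ep(34): 64
merge be(39) and io(46): 85
merge 64 and 85: 149
merge et(95) and 149: 244
Total encoded bits = sum of merged weights = 30 + 64 + 85 + 149 + 244 = 572.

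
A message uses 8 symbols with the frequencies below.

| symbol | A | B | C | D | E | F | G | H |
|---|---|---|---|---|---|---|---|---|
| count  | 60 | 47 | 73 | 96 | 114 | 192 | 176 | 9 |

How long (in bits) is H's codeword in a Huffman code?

Build the tree from the bottom:
combine H(9), B(47) → 56
combine 56, A(60) → 116
combine C(73), D(96) → 169
combine E(114), 116 → 230
combine 169, G(176) → 345
combine F(192), 230 → 422
combine 345, 422 → 767
H's leaf is at depth 5, giving a 5-bit codeword.

5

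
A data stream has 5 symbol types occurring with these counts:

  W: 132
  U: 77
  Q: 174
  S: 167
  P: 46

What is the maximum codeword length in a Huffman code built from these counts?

3

Merge the two lowest-weight nodes at each step:
P(46) + U(77) → 123
123 + W(132) → 255
S(167) + Q(174) → 341
255 + 341 → 596
The first pair merged (P, U) ends up deepest, at depth 3.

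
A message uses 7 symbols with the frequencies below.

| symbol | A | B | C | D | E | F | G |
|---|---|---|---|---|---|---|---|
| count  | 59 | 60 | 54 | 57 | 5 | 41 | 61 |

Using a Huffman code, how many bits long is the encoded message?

936

Build the Huffman tree bottom-up:
E(5) + F(41) → 46
46 + C(54) → 100
D(57) + A(59) → 116
B(60) + G(61) → 121
100 + 116 → 216
121 + 216 → 337
The encoded length is the sum of every internal node's weight: 46 + 100 + 116 + 121 + 216 + 337 = 936 bits.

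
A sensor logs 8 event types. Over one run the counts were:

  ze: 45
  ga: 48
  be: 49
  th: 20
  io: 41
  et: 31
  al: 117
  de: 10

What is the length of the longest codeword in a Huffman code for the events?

Merge the two lowest-weight nodes at each step:
combine de(10), th(20) → 30
combine 30, et(31) → 61
combine io(41), ze(45) → 86
combine ga(48), be(49) → 97
combine 61, 86 → 147
combine 97, al(117) → 214
combine 147, 214 → 361
The rarest symbols sit at the bottom; the longest codeword is 4 bits.

4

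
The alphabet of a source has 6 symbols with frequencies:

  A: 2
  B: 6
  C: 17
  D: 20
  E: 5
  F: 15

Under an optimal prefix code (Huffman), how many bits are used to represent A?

4

Build the tree from the bottom:
combine A(2), E(5) → 7
combine B(6), 7 → 13
combine 13, F(15) → 28
combine C(17), D(20) → 37
combine 28, 37 → 65
A's leaf is at depth 4, giving a 4-bit codeword.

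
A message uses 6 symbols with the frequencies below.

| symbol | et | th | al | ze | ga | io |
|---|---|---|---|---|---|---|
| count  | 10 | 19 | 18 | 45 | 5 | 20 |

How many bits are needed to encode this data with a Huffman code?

Build the Huffman tree bottom-up:
ga(5) + et(10) → 15
15 + al(18) → 33
th(19) + io(20) → 39
33 + 39 → 72
ze(45) + 72 → 117
Each symbol's bit-cost is frequency × depth; summing gives 276 bits (equivalently 15 + 33 + 39 + 72 + 117).

276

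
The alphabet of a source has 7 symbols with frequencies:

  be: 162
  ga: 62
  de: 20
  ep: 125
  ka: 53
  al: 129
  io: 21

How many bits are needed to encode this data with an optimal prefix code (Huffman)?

Merge the two smallest weights repeatedly:
combine de(20), io(21) → 41
combine 41, ka(53) → 94
combine ga(62), 94 → 156
combine ep(125), al(129) → 254
combine 156, be(162) → 318
combine 254, 318 → 572
The encoded length is the sum of every internal node's weight: 41 + 94 + 156 + 254 + 318 + 572 = 1435 bits.

1435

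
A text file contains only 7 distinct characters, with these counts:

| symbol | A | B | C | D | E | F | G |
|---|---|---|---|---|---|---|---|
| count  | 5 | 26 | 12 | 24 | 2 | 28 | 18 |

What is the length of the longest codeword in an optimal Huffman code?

5

Merge the two lowest-weight nodes at each step:
E(2) + A(5) → 7
7 + C(12) → 19
G(18) + 19 → 37
D(24) + B(26) → 50
F(28) + 37 → 65
50 + 65 → 115
The first pair merged (E, A) ends up deepest, at depth 5.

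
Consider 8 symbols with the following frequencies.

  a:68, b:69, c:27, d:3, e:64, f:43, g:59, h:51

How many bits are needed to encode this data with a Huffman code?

Merge the two smallest weights repeatedly:
d(3) + c(27) → 30
30 + f(43) → 73
h(51) + g(59) → 110
e(64) + a(68) → 132
b(69) + 73 → 142
110 + 132 → 242
142 + 242 → 384
The encoded length is the sum of every internal node's weight: 30 + 73 + 110 + 132 + 142 + 242 + 384 = 1113 bits.

1113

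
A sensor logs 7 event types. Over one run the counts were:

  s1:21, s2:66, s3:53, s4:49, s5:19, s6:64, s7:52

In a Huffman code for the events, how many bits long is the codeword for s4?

3

Repeatedly merge the two smallest:
s5(19) + s1(21) → 40
40 + s4(49) → 89
s7(52) + s3(53) → 105
s6(64) + s2(66) → 130
89 + 105 → 194
130 + 194 → 324
s4's leaf is at depth 3, giving a 3-bit codeword.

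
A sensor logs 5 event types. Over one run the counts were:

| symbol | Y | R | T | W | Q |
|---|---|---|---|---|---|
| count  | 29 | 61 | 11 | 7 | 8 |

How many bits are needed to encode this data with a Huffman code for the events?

Build the Huffman tree bottom-up:
combine W(7), Q(8) → 15
combine T(11), 15 → 26
combine 26, Y(29) → 55
combine 55, R(61) → 116
Total encoded bits = sum of merged weights = 15 + 26 + 55 + 116 = 212.

212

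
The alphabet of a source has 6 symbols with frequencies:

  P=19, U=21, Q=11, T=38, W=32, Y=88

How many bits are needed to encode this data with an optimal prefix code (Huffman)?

Greedily combine the two least-frequent nodes:
combine Q(11), P(19) → 30
combine U(21), 30 → 51
combine W(32), T(38) → 70
combine 51, 70 → 121
combine Y(88), 121 → 209
Each symbol's bit-cost is frequency × depth; summing gives 481 bits (equivalently 30 + 51 + 70 + 121 + 209).

481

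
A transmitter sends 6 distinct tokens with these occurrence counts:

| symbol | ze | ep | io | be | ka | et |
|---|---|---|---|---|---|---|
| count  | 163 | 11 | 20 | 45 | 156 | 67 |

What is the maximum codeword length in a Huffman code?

Merge the two lowest-weight nodes at each step:
combine ep(11), io(20) → 31
combine 31, be(45) → 76
combine et(67), 76 → 143
combine 143, ka(156) → 299
combine ze(163), 299 → 462
Maximum depth reached is 5.

5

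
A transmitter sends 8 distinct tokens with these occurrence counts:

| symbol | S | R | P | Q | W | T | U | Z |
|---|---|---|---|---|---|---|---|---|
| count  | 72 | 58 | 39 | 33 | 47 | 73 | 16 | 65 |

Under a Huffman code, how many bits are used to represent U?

4

Huffman merges, smallest pair first:
U(16) + Q(33) → 49
P(39) + W(47) → 86
49 + R(58) → 107
Z(65) + S(72) → 137
T(73) + 86 → 159
107 + 137 → 244
159 + 244 → 403
U's leaf is at depth 4, giving a 4-bit codeword.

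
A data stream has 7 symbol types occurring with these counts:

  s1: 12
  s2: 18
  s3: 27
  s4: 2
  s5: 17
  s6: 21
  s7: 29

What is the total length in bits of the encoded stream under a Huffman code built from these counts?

336

Build the Huffman tree bottom-up:
s4(2) + s1(12) → 14
14 + s5(17) → 31
s2(18) + s6(21) → 39
s3(27) + s7(29) → 56
31 + 39 → 70
56 + 70 → 126
Each symbol's bit-cost is frequency × depth; summing gives 336 bits (equivalently 14 + 31 + 39 + 56 + 70 + 126).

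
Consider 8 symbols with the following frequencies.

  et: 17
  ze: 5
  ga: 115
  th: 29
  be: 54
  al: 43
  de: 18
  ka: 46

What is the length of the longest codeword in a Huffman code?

Merge the two lowest-weight nodes at each step:
ze(5) + et(17) → 22
de(18) + 22 → 40
th(29) + 40 → 69
al(43) + ka(46) → 89
be(54) + 69 → 123
89 + ga(115) → 204
123 + 204 → 327
Maximum depth reached is 5.

5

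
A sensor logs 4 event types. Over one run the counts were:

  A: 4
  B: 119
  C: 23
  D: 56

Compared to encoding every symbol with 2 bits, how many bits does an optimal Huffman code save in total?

Fixed-length: 2 bits × 202 symbols = 404 bits.
Huffman merges:
combine A(4), C(23) → 27
combine 27, D(56) → 83
combine 83, B(119) → 202
Huffman total = 27 + 83 + 202 = 312 bits.
Saving = 404 − 312 = 92 bits.

92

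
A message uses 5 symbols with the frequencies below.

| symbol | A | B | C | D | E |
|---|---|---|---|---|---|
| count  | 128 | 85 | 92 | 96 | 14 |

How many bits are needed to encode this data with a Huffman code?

Greedily combine the two least-frequent nodes:
merge E(14) and B(85): 99
merge C(92) and D(96): 188
merge 99 and A(128): 227
merge 188 and 227: 415
The encoded length is the sum of every internal node's weight: 99 + 188 + 227 + 415 = 929 bits.

929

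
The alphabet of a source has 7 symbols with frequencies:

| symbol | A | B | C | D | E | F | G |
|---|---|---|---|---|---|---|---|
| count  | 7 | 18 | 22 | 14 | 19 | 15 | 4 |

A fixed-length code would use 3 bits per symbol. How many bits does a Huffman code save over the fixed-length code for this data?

Fixed-length: 3 bits × 99 symbols = 297 bits.
Huffman merges:
merge G(4) and A(7): 11
merge 11 and D(14): 25
merge F(15) and B(18): 33
merge E(19) and C(22): 41
merge 25 and 33: 58
merge 41 and 58: 99
Huffman total = 11 + 25 + 33 + 41 + 58 + 99 = 267 bits.
Saving = 297 − 267 = 30 bits.

30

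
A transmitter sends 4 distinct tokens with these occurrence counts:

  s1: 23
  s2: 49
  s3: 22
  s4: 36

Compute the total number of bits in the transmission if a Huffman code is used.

256

Greedily combine the two least-frequent nodes:
s3(22) + s1(23) → 45
s4(36) + 45 → 81
s2(49) + 81 → 130
Each symbol's bit-cost is frequency × depth; summing gives 256 bits (equivalently 45 + 81 + 130).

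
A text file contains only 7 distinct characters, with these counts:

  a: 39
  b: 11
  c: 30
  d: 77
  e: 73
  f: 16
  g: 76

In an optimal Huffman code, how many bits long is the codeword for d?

Build the tree from the bottom:
merge b(11) and f(16): 27
merge 27 and c(30): 57
merge a(39) and 57: 96
merge e(73) and g(76): 149
merge d(77) and 96: 173
merge 149 and 173: 322
The subtree containing d is merged 2 times, so code length = 2.

2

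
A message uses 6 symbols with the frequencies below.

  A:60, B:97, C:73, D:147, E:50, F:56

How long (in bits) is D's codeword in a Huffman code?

2

Huffman merges, smallest pair first:
combine E(50), F(56) → 106
combine A(60), C(73) → 133
combine B(97), 106 → 203
combine 133, D(147) → 280
combine 203, 280 → 483
D's leaf is at depth 2, giving a 2-bit codeword.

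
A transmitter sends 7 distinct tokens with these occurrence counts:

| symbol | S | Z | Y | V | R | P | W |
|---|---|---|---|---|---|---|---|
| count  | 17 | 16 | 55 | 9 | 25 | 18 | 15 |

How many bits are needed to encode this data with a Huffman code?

409

Greedily combine the two least-frequent nodes:
combine V(9), W(15) → 24
combine Z(16), S(17) → 33
combine P(18), 24 → 42
combine R(25), 33 → 58
combine 42, Y(55) → 97
combine 58, 97 → 155
Total encoded bits = sum of merged weights = 24 + 33 + 42 + 58 + 97 + 155 = 409.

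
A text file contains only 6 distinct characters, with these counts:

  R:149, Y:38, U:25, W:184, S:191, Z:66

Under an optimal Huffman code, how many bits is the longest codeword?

4

Merge the two lowest-weight nodes at each step:
merge U(25) and Y(38): 63
merge 63 and Z(66): 129
merge 129 and R(149): 278
merge W(184) and S(191): 375
merge 278 and 375: 653
The rarest symbols sit at the bottom; the longest codeword is 4 bits.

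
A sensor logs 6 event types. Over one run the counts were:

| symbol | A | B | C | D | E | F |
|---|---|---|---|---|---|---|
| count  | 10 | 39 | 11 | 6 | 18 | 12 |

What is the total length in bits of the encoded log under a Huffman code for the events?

Build the Huffman tree bottom-up:
combine D(6), A(10) → 16
combine C(11), F(12) → 23
combine 16, E(18) → 34
combine 23, 34 → 57
combine B(39), 57 → 96
The encoded length is the sum of every internal node's weight: 16 + 23 + 34 + 57 + 96 = 226 bits.

226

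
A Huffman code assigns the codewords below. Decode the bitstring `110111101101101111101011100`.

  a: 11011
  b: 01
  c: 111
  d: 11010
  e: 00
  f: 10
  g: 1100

Read left to right; each codeword is recognised as soon as it completes (prefix code):
  11011→a | 11011→a | 01→b | 10→f | 111→c | 11010→d | 111→c | 00→e
Decoded message: aabfcdce

aabfcdce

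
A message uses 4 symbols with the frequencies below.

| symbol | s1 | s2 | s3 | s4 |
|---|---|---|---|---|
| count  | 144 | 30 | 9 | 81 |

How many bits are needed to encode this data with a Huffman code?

Merge the two smallest weights repeatedly:
s3(9) + s2(30) → 39
39 + s4(81) → 120
120 + s1(144) → 264
Each symbol's bit-cost is frequency × depth; summing gives 423 bits (equivalently 39 + 120 + 264).

423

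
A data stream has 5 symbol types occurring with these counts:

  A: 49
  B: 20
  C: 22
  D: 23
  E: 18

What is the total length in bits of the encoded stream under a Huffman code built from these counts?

298

Greedily combine the two least-frequent nodes:
E(18) + B(20) → 38
C(22) + D(23) → 45
38 + 45 → 83
A(49) + 83 → 132
The encoded length is the sum of every internal node's weight: 38 + 45 + 83 + 132 = 298 bits.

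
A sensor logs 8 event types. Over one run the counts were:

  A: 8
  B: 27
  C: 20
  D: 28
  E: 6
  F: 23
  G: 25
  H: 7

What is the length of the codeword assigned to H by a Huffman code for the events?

5

Huffman merges, smallest pair first:
combine E(6), H(7) → 13
combine A(8), 13 → 21
combine C(20), 21 → 41
combine F(23), G(25) → 48
combine B(27), D(28) → 55
combine 41, 48 → 89
combine 55, 89 → 144
The subtree containing H is merged 5 times, so code length = 5.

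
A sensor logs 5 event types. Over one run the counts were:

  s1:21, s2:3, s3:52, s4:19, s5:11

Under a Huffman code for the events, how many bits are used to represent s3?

1

Build the tree from the bottom:
merge s2(3) and s5(11): 14
merge 14 and s4(19): 33
merge s1(21) and 33: 54
merge s3(52) and 54: 106
s3 is a child of the root — depth 1, so its codeword is a single bit.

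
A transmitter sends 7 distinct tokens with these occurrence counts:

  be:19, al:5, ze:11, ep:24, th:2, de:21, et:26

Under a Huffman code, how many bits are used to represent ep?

Repeatedly merge the two smallest:
merge th(2) and al(5): 7
merge 7 and ze(11): 18
merge 18 and be(19): 37
merge de(21) and ep(24): 45
merge et(26) and 37: 63
merge 45 and 63: 108
ep's leaf is at depth 2, giving a 2-bit codeword.

2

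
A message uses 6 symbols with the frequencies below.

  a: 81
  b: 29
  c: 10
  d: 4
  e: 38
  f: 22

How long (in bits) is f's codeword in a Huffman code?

4

Repeatedly merge the two smallest:
merge d(4) and c(10): 14
merge 14 and f(22): 36
merge b(29) and 36: 65
merge e(38) and 65: 103
merge a(81) and 103: 184
The subtree containing f is merged 4 times, so code length = 4.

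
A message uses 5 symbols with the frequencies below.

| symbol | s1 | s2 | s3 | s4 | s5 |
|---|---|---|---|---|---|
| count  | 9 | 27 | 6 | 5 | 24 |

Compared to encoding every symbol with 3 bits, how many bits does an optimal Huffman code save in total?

67

Fixed-length: 3 bits × 71 symbols = 213 bits.
Huffman merges:
s4(5) + s3(6) → 11
s1(9) + 11 → 20
20 + s5(24) → 44
s2(27) + 44 → 71
Huffman total = 11 + 20 + 44 + 71 = 146 bits.
Saving = 213 − 146 = 67 bits.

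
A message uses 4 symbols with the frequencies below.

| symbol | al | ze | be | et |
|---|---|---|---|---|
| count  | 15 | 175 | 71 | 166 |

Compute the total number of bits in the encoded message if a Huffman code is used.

765

Merge the two smallest weights repeatedly:
combine al(15), be(71) → 86
combine 86, et(166) → 252
combine ze(175), 252 → 427
Total encoded bits = sum of merged weights = 86 + 252 + 427 = 765.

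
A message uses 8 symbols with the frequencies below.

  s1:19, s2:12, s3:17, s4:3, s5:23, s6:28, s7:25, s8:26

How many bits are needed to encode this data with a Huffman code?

Build the Huffman tree bottom-up:
combine s4(3), s2(12) → 15
combine 15, s3(17) → 32
combine s1(19), s5(23) → 42
combine s7(25), s8(26) → 51
combine s6(28), 32 → 60
combine 42, 51 → 93
combine 60, 93 → 153
The encoded length is the sum of every internal node's weight: 15 + 32 + 42 + 51 + 60 + 93 + 153 = 446 bits.

446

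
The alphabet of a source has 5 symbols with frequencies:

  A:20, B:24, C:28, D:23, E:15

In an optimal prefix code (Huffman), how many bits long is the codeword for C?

Build the tree from the bottom:
combine E(15), A(20) → 35
combine D(23), B(24) → 47
combine C(28), 35 → 63
combine 47, 63 → 110
C sits 2 levels below the root, so its codeword is 2 bits.

2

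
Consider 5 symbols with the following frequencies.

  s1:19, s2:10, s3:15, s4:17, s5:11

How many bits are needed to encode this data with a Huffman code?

Greedily combine the two least-frequent nodes:
s2(10) + s5(11) → 21
s3(15) + s4(17) → 32
s1(19) + 21 → 40
32 + 40 → 72
Total encoded bits = sum of merged weights = 21 + 32 + 40 + 72 = 165.

165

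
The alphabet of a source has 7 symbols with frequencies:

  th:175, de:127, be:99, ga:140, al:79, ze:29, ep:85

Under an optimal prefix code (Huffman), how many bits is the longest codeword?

Merge the two lowest-weight nodes at each step:
ze(29) + al(79) → 108
ep(85) + be(99) → 184
108 + de(127) → 235
ga(140) + th(175) → 315
184 + 235 → 419
315 + 419 → 734
The rarest symbols sit at the bottom; the longest codeword is 4 bits.

4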